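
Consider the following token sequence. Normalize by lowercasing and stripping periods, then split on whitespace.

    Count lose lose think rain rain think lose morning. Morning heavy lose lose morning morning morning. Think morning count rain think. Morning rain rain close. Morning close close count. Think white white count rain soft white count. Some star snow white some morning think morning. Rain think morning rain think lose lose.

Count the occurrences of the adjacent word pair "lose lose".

3

Scanning the 51 overlapping bigram windows for "lose lose":
  position 2–3: lose lose
  position 12–13: lose lose
  position 51–52: lose lose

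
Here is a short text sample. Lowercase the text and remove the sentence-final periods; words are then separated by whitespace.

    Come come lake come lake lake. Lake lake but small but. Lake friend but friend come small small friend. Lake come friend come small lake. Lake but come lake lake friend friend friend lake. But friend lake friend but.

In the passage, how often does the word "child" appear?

0

Scanning the 39 tokens for "child":
  (none found)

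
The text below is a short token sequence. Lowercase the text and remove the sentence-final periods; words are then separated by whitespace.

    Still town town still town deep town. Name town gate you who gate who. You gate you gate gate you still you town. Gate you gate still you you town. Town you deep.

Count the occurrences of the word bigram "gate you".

4

Scanning the 32 overlapping bigram windows for "gate you":
  position 10–11: gate you
  position 16–17: gate you
  position 19–20: gate you
  position 24–25: gate you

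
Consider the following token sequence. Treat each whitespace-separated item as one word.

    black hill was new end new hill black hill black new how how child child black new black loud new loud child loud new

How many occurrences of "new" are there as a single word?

Scanning the 24 tokens for "new":
  position 4: new
  position 6: new
  position 11: new
  position 17: new
  position 20: new
  position 24: new

6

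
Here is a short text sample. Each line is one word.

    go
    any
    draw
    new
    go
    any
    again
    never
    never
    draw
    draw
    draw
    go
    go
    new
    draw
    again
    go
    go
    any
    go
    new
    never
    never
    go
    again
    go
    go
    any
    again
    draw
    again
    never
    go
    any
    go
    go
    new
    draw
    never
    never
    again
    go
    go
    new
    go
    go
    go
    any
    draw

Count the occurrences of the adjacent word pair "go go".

7

Scanning the 49 overlapping bigram windows for "go go":
  position 13–14: go go
  position 18–19: go go
  position 27–28: go go
  position 36–37: go go
  position 43–44: go go
  position 46–47: go go
  position 47–48: go go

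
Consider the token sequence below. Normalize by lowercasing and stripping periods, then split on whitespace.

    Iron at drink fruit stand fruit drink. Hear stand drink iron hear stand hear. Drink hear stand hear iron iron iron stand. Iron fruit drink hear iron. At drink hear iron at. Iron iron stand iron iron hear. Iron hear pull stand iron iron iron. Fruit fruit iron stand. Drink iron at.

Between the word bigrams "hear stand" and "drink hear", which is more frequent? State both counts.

"hear stand": 3 occurrences
"drink hear": 4 occurrences

"drink hear" (4 vs 3)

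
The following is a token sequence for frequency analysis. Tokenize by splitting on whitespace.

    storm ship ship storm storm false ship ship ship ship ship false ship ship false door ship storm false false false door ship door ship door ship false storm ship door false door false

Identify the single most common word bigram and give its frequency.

"ship ship", 6 times

Bigram frequencies (highest first):
  ship ship: 6
  door ship: 4
  ship false: 3
  false door: 3
  ship door: 3
  storm ship: 2
  … (7 more, each ≤ 2)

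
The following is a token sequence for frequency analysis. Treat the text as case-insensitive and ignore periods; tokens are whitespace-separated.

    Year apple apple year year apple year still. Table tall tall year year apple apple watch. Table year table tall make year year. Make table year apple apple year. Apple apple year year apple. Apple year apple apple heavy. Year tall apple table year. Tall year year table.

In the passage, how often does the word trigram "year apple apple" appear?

6

Scanning the 46 overlapping trigram windows for "year apple apple":
  position 1–3: year apple apple
  position 13–15: year apple apple
  position 26–28: year apple apple
  position 29–31: year apple apple
  position 33–35: year apple apple
  position 36–38: year apple apple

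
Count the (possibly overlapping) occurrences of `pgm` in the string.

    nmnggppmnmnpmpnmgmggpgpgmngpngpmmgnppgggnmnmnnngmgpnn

1

Sliding a length-3 window over the 53 characters (51 positions):
  position 23–25: pgm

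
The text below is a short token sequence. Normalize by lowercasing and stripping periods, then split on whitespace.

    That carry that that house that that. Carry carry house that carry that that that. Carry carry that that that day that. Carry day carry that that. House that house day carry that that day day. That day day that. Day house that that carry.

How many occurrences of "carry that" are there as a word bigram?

5

Scanning the 44 overlapping bigram windows for "carry that":
  position 2–3: carry that
  position 12–13: carry that
  position 17–18: carry that
  position 25–26: carry that
  position 32–33: carry that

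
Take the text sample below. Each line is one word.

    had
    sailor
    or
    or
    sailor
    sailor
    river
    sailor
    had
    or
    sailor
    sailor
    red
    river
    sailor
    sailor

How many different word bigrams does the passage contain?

16 tokens → 15 bigram windows in total.
Repeated bigrams (each contributes count−1 duplicates):
  sailor sailor: 3
  or sailor: 2
  river sailor: 2
4 duplicate windows → 15 − 4 = 11 distinct.

11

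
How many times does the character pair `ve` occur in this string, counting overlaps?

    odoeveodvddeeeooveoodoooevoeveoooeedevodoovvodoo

Sliding a length-2 window over the 48 characters (47 positions):
  position 5–6: ve
  position 17–18: ve
  position 29–30: ve

3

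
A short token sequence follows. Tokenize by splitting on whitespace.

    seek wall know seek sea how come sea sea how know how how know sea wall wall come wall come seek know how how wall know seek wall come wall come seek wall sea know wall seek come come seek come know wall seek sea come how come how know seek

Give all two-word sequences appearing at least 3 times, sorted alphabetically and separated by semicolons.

come seek; how know; know seek; seek wall; wall come

Bigram counts meeting the condition (at least 3 times):
  come seek: 3
  how know: 3
  know seek: 3
  seek wall: 3
  wall come: 4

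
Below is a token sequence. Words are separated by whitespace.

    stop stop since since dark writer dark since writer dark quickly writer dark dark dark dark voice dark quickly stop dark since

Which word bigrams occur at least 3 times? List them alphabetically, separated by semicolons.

Bigram counts meeting the condition (at least 3 times):
  dark dark: 3
  writer dark: 3

dark dark; writer dark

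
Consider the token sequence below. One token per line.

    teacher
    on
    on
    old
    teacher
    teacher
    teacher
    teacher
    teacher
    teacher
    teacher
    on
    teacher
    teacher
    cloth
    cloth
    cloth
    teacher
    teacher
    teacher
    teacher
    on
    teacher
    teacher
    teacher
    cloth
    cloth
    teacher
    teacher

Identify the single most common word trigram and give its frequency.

"teacher teacher teacher", 8 times

Trigram frequencies (highest first):
  teacher teacher teacher: 8
  teacher teacher on: 2
  teacher on teacher: 2
  on teacher teacher: 2
  teacher teacher cloth: 2
  teacher cloth cloth: 2
  … (7 more, each ≤ 2)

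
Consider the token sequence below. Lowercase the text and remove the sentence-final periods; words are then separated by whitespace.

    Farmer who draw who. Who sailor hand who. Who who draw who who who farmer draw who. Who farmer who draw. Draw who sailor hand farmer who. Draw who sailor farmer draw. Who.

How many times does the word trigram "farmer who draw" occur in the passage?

3

Scanning the 31 overlapping trigram windows for "farmer who draw":
  position 1–3: farmer who draw
  position 19–21: farmer who draw
  position 26–28: farmer who draw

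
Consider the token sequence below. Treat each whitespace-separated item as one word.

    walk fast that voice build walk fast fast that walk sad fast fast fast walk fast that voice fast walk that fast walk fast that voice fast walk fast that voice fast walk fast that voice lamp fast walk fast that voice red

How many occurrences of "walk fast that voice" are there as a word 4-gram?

6

Scanning the 40 overlapping 4-gram windows for "walk fast that voice":
  position 1–4: walk fast that voice
  position 15–18: walk fast that voice
  position 23–26: walk fast that voice
  position 28–31: walk fast that voice
  position 33–36: walk fast that voice
  position 39–42: walk fast that voice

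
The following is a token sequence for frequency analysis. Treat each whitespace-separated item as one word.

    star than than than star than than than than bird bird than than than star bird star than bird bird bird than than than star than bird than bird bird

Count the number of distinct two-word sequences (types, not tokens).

8

30 tokens → 29 bigram windows in total.
Repeated bigrams (each contributes count−1 duplicates):
  than than: 9
  bird bird: 4
  star than: 4
  than bird: 4
  bird than: 3
  than star: 3
21 duplicate windows → 29 − 21 = 8 distinct.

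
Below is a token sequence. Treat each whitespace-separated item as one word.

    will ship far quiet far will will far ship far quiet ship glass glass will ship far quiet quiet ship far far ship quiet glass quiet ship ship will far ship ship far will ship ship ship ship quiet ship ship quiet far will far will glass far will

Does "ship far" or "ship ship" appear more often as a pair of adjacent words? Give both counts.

"ship far": 5 occurrences
"ship ship": 6 occurrences

"ship ship" (6 vs 5)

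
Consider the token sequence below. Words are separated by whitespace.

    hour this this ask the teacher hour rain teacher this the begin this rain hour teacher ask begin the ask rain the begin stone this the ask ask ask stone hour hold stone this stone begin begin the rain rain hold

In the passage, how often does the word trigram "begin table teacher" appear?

Scanning the 39 overlapping trigram windows for "begin table teacher":
  (none found)

0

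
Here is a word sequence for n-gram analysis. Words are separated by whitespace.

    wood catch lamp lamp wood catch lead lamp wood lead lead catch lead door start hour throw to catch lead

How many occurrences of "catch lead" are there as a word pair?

Scanning the 19 overlapping bigram windows for "catch lead":
  position 6–7: catch lead
  position 12–13: catch lead
  position 19–20: catch lead

3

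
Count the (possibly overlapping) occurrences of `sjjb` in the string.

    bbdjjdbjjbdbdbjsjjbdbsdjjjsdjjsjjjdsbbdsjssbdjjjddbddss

1

Sliding a length-4 window over the 55 characters (52 positions):
  position 16–19: sjjb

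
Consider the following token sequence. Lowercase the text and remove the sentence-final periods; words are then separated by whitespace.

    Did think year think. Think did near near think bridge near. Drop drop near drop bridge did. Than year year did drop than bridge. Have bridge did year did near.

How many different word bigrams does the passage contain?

30 tokens → 29 bigram windows in total.
Repeated bigrams (each contributes count−1 duplicates):
  bridge did: 2
  did near: 2
  near drop: 2
  year did: 2
4 duplicate windows → 29 − 4 = 25 distinct.

25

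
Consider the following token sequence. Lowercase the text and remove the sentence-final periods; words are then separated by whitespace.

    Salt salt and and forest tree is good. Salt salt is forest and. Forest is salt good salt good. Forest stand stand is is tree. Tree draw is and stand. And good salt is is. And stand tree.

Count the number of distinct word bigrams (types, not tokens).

28

38 tokens → 37 bigram windows in total.
Repeated bigrams (each contributes count−1 duplicates):
  good salt: 3
  and forest: 2
  and stand: 2
  is and: 2
  is is: 2
  salt good: 2
  salt is: 2
  salt salt: 2
9 duplicate windows → 37 − 9 = 28 distinct.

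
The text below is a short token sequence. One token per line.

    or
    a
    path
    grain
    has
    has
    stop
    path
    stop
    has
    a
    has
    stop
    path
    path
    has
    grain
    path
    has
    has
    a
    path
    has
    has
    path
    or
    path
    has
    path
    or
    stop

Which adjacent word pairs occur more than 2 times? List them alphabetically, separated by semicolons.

has has; path has

Bigram counts meeting the condition (more than 2 times):
  has has: 3
  path has: 4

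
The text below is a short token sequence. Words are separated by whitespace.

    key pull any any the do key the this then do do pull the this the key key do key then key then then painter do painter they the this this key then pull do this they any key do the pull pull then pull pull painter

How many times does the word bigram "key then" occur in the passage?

Scanning the 46 overlapping bigram windows for "key then":
  position 20–21: key then
  position 22–23: key then
  position 32–33: key then

3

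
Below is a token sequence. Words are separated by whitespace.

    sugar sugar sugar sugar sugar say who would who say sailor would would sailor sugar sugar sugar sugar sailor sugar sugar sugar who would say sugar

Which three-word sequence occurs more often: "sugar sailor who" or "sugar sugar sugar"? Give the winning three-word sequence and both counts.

"sugar sailor who": 0 occurrences
"sugar sugar sugar": 6 occurrences

"sugar sugar sugar" (6 vs 0)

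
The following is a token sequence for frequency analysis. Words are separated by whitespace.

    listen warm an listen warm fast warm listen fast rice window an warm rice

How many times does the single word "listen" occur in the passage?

Scanning the 14 tokens for "listen":
  position 1: listen
  position 4: listen
  position 8: listen

3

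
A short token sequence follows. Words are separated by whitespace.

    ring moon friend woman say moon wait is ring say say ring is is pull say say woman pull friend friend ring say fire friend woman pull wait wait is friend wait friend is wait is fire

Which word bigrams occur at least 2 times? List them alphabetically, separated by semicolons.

Bigram counts meeting the condition (at least 2 times):
  friend woman: 2
  ring say: 2
  say say: 2
  wait is: 3
  woman pull: 2

friend woman; ring say; say say; wait is; woman pull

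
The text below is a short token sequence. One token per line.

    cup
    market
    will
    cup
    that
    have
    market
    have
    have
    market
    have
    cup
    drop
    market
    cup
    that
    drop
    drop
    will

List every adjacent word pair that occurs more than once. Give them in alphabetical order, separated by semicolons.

Bigram counts meeting the condition (more than once):
  cup that: 2
  have market: 2
  market have: 2

cup that; have market; market have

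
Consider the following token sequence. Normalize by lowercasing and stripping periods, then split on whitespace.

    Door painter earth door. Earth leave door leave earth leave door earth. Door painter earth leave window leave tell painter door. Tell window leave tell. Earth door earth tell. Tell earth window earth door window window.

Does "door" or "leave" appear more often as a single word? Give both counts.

"door" (8 vs 6)

"door": 8 occurrences
"leave": 6 occurrences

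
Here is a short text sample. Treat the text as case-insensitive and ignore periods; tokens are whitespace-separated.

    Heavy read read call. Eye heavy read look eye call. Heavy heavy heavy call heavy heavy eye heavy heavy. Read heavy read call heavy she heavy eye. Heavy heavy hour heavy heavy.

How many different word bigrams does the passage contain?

32 tokens → 31 bigram windows in total.
Repeated bigrams (each contributes count−1 duplicates):
  heavy heavy: 6
  heavy read: 4
  call heavy: 3
  eye heavy: 3
  heavy eye: 2
  read call: 2
14 duplicate windows → 31 − 14 = 17 distinct.

17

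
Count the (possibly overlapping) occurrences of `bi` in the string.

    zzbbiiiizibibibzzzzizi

3

Sliding a length-2 window over the 22 characters (21 positions):
  position 4–5: bi
  position 11–12: bi
  position 13–14: bi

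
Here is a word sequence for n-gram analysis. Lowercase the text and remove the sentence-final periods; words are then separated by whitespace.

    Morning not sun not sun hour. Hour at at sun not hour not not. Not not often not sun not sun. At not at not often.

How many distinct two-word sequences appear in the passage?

16

26 tokens → 25 bigram windows in total.
Repeated bigrams (each contributes count−1 duplicates):
  not sun: 4
  not not: 3
  sun not: 3
  at not: 2
  not often: 2
9 duplicate windows → 25 − 9 = 16 distinct.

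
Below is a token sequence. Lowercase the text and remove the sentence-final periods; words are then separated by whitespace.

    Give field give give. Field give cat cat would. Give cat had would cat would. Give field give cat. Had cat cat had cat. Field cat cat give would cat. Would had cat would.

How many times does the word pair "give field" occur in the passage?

3

Scanning the 33 overlapping bigram windows for "give field":
  position 1–2: give field
  position 4–5: give field
  position 16–17: give field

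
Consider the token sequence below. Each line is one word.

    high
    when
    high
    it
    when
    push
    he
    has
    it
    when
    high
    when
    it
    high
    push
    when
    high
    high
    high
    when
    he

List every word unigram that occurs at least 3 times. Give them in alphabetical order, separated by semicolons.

Unigram counts meeting the condition (at least 3 times):
  high: 7
  it: 3
  when: 6

high; it; when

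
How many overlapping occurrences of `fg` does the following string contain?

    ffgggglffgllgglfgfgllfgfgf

6

Sliding a length-2 window over the 26 characters (25 positions):
  position 2–3: fg
  position 9–10: fg
  position 16–17: fg
  position 18–19: fg
  position 22–23: fg
  position 24–25: fg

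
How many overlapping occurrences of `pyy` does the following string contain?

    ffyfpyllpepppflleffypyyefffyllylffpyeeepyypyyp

3

Sliding a length-3 window over the 46 characters (44 positions):
  position 21–23: pyy
  position 40–42: pyy
  position 43–45: pyy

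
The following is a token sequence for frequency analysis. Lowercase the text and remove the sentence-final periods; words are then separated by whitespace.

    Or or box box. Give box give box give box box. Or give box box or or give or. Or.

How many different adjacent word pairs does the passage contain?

8

20 tokens → 19 bigram windows in total.
Repeated bigrams (each contributes count−1 duplicates):
  give box: 4
  box box: 3
  box give: 3
  or or: 3
  box or: 2
  or give: 2
11 duplicate windows → 19 − 11 = 8 distinct.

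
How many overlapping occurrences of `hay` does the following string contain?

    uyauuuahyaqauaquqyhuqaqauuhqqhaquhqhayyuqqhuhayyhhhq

2

Sliding a length-3 window over the 52 characters (50 positions):
  position 36–38: hay
  position 45–47: hay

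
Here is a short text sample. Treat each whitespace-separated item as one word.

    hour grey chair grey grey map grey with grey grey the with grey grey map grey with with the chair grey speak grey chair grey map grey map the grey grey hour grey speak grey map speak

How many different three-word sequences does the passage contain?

37 tokens → 35 trigram windows in total.
Repeated trigrams (each contributes count−1 duplicates):
  grey map grey: 3
  grey chair grey: 2
  grey grey map: 2
  grey speak grey: 2
  map grey with: 2
  with grey grey: 2
7 duplicate windows → 35 − 7 = 28 distinct.

28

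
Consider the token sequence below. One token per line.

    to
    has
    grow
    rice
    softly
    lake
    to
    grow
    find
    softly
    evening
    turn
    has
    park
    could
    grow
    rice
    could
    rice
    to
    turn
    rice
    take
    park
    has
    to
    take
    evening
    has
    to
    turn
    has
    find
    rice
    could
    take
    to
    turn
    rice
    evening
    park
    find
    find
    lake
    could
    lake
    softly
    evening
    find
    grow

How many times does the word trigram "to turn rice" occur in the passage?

Scanning the 48 overlapping trigram windows for "to turn rice":
  position 20–22: to turn rice
  position 37–39: to turn rice

2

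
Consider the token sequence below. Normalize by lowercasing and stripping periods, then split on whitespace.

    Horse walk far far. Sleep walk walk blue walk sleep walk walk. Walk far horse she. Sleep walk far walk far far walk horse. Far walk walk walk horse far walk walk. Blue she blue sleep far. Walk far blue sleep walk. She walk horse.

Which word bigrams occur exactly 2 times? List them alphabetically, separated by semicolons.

blue sleep; far far; horse far; walk blue

Bigram counts meeting the condition (exactly 2 times):
  blue sleep: 2
  far far: 2
  horse far: 2
  walk blue: 2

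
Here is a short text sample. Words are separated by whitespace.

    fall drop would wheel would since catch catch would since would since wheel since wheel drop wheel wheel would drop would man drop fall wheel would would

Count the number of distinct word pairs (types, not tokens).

27 tokens → 26 bigram windows in total.
Repeated bigrams (each contributes count−1 duplicates):
  wheel would: 3
  would since: 3
  drop would: 2
  since wheel: 2
6 duplicate windows → 26 − 6 = 20 distinct.

20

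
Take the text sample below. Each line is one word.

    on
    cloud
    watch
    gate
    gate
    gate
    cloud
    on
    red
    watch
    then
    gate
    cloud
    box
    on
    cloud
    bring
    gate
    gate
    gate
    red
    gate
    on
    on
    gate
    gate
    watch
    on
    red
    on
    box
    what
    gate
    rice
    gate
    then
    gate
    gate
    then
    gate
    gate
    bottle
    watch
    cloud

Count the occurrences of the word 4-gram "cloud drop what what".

Scanning the 41 overlapping 4-gram windows for "cloud drop what what":
  (none found)

0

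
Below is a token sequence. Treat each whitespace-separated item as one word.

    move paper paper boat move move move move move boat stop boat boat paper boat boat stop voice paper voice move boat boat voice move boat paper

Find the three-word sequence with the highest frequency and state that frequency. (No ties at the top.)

"move move move", 3 times

Trigram frequencies (highest first):
  move move move: 3
  voice move boat: 2
  move paper paper: 1
  paper paper boat: 1
  paper boat move: 1
  boat move move: 1
  … (16 more, each ≤ 1)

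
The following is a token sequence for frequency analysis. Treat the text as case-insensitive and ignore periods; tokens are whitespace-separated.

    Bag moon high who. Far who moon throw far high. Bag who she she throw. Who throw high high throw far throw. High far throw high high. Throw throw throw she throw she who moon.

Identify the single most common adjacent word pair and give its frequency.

"throw high", 3 times

Bigram frequencies (highest first):
  throw high: 3
  who moon: 2
  throw far: 2
  she throw: 2
  high high: 2
  high throw: 2
  … (18 more, each ≤ 2)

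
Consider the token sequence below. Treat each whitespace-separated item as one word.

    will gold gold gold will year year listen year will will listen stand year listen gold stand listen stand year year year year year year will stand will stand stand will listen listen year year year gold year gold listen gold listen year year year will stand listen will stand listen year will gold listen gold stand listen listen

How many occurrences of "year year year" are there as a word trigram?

Scanning the 57 overlapping trigram windows for "year year year":
  position 20–22: year year year
  position 21–23: year year year
  position 22–24: year year year
  position 23–25: year year year
  position 34–36: year year year
  position 43–45: year year year

6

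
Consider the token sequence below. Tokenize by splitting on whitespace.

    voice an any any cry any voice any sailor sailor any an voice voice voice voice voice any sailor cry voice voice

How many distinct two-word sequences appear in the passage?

15

22 tokens → 21 bigram windows in total.
Repeated bigrams (each contributes count−1 duplicates):
  voice voice: 5
  any sailor: 2
  voice any: 2
6 duplicate windows → 21 − 6 = 15 distinct.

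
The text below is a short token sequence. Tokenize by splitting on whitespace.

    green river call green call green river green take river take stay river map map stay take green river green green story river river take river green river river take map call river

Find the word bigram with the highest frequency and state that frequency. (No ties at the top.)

Bigram frequencies (highest first):
  green river: 4
  river green: 3
  river take: 3
  call green: 2
  take river: 2
  river river: 2
  … (16 more, each ≤ 1)

"green river", 4 times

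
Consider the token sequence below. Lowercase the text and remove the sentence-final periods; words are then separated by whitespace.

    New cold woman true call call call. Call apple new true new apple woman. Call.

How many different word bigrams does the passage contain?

12

15 tokens → 14 bigram windows in total.
Repeated bigrams (each contributes count−1 duplicates):
  call call: 3
2 duplicate windows → 14 − 2 = 12 distinct.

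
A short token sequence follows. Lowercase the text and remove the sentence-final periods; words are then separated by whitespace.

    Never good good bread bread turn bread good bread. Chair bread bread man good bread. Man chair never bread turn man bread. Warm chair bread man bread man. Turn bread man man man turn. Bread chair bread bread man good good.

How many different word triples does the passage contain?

41 tokens → 39 trigram windows in total.
Repeated trigrams (each contributes count−1 duplicates):
  bread bread man: 2
  bread chair bread: 2
  bread man good: 2
  chair bread bread: 2
  man turn bread: 2
5 duplicate windows → 39 − 5 = 34 distinct.

34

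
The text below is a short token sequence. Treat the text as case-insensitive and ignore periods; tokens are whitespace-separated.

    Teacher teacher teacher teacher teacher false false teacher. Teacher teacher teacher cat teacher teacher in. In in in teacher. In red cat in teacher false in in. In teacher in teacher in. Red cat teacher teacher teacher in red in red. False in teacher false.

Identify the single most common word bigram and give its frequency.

"teacher teacher", 10 times

Bigram frequencies (highest first):
  teacher teacher: 10
  teacher in: 5
  in in: 5
  in teacher: 5
  in red: 4
  teacher false: 3
  … (9 more, each ≤ 2)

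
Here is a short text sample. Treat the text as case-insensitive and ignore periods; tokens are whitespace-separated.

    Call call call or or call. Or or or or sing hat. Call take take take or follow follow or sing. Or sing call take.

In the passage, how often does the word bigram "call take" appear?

Scanning the 24 overlapping bigram windows for "call take":
  position 13–14: call take
  position 24–25: call take

2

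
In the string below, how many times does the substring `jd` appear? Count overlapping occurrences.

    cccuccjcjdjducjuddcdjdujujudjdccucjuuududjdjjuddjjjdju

6

Sliding a length-2 window over the 54 characters (53 positions):
  position 9–10: jd
  position 11–12: jd
  position 21–22: jd
  position 29–30: jd
  position 42–43: jd
  position 51–52: jd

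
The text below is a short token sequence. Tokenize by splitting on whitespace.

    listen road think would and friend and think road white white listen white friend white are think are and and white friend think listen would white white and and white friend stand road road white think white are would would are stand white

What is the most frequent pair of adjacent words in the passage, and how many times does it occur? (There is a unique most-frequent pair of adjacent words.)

"white friend", 3 times

Bigram frequencies (highest first):
  white friend: 3
  road white: 2
  white white: 2
  white are: 2
  and and: 2
  and white: 2
  … (29 more, each ≤ 1)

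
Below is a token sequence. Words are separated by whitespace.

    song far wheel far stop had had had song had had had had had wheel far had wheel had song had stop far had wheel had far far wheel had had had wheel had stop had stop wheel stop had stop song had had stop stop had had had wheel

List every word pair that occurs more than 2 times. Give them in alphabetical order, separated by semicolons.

Bigram counts meeting the condition (more than 2 times):
  had had: 11
  had stop: 5
  had wheel: 5
  song had: 3
  stop had: 4
  wheel had: 4

had had; had stop; had wheel; song had; stop had; wheel had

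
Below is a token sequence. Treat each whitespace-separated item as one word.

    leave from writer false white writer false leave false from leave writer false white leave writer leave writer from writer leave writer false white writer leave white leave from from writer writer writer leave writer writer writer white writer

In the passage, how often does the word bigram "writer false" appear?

4

Scanning the 38 overlapping bigram windows for "writer false":
  position 3–4: writer false
  position 6–7: writer false
  position 12–13: writer false
  position 22–23: writer false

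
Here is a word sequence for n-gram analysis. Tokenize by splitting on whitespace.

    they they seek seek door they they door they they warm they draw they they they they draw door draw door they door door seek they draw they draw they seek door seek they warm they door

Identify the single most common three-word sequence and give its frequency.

"they draw they", 3 times

Trigram frequencies (highest first):
  they draw they: 3
  door they they: 2
  they warm they: 2
  they they they: 2
  door seek they: 2
  they they seek: 1
  … (23 more, each ≤ 1)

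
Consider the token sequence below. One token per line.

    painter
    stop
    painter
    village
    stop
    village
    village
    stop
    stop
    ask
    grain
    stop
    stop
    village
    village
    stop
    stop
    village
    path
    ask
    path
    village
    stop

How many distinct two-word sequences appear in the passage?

23 tokens → 22 bigram windows in total.
Repeated bigrams (each contributes count−1 duplicates):
  village stop: 4
  stop stop: 3
  stop village: 3
  village village: 2
8 duplicate windows → 22 − 8 = 14 distinct.

14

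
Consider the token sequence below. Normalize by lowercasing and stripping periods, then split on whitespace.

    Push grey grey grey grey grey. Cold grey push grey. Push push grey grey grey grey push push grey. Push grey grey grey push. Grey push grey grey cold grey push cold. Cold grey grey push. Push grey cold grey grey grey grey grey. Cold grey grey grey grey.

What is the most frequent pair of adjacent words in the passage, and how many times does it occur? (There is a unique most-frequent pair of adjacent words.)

Bigram frequencies (highest first):
  grey grey: 18
  push grey: 8
  grey push: 8
  cold grey: 5
  grey cold: 4
  push push: 3
  … (2 more, each ≤ 1)

"grey grey", 18 times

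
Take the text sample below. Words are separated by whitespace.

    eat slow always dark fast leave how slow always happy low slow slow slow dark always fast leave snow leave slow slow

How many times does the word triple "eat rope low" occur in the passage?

Scanning the 20 overlapping trigram windows for "eat rope low":
  (none found)

0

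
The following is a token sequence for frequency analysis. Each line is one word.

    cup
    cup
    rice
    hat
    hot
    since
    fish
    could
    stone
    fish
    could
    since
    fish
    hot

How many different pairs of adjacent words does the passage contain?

11

14 tokens → 13 bigram windows in total.
Repeated bigrams (each contributes count−1 duplicates):
  fish could: 2
  since fish: 2
2 duplicate windows → 13 − 2 = 11 distinct.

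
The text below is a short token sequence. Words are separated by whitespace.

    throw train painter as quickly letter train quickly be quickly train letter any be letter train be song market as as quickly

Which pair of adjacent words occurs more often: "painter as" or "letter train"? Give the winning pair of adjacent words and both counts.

"painter as": 1 occurrence
"letter train": 2 occurrences

"letter train" (2 vs 1)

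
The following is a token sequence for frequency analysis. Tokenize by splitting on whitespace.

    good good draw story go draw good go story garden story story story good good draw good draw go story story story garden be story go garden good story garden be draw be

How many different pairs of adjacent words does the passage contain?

20

33 tokens → 32 bigram windows in total.
Repeated bigrams (each contributes count−1 duplicates):
  story story: 4
  good draw: 3
  story garden: 3
  draw good: 2
  garden be: 2
  go story: 2
  good good: 2
  story go: 2
12 duplicate windows → 32 − 12 = 20 distinct.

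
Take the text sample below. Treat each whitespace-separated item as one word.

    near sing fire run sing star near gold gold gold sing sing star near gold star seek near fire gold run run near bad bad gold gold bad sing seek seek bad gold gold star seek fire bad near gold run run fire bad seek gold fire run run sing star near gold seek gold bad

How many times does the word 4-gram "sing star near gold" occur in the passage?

3

Scanning the 53 overlapping 4-gram windows for "sing star near gold":
  position 5–8: sing star near gold
  position 12–15: sing star near gold
  position 50–53: sing star near gold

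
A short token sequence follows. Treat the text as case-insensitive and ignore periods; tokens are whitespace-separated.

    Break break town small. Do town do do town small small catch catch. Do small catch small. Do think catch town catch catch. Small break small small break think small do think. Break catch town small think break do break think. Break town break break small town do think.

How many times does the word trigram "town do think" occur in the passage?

1

Scanning the 47 overlapping trigram windows for "town do think":
  position 47–49: town do think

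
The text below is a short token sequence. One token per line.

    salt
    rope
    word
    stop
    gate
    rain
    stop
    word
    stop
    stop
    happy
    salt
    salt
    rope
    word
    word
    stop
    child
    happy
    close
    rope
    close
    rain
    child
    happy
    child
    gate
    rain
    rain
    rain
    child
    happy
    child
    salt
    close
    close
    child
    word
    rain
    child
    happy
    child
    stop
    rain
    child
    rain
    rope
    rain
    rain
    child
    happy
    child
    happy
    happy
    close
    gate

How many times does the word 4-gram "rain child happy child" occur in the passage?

4

Scanning the 53 overlapping 4-gram windows for "rain child happy child":
  position 23–26: rain child happy child
  position 30–33: rain child happy child
  position 39–42: rain child happy child
  position 49–52: rain child happy child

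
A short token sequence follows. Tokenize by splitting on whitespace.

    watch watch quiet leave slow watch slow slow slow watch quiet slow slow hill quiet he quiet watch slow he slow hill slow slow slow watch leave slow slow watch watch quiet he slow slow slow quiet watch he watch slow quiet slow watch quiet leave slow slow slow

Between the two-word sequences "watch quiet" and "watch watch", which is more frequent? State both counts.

"watch quiet" (4 vs 2)

"watch quiet": 4 occurrences
"watch watch": 2 occurrences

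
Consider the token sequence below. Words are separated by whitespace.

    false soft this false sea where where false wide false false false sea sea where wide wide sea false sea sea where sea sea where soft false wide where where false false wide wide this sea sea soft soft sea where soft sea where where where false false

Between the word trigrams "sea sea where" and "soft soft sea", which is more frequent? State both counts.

"sea sea where" (3 vs 1)

"sea sea where": 3 occurrences
"soft soft sea": 1 occurrence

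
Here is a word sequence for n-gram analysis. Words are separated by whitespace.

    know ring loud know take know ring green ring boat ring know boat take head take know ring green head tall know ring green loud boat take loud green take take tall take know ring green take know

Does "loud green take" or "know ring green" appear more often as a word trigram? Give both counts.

"loud green take": 1 occurrence
"know ring green": 4 occurrences

"know ring green" (4 vs 1)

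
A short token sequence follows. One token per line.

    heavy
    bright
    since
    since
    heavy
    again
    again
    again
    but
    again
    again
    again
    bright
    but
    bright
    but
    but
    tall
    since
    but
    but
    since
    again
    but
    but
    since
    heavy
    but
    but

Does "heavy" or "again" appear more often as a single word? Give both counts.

"again" (7 vs 3)

"heavy": 3 occurrences
"again": 7 occurrences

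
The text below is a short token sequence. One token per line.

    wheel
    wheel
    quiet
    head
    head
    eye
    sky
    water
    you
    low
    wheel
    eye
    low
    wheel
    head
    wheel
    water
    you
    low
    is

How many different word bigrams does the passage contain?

20 tokens → 19 bigram windows in total.
Repeated bigrams (each contributes count−1 duplicates):
  low wheel: 2
  water you: 2
  you low: 2
3 duplicate windows → 19 − 3 = 16 distinct.

16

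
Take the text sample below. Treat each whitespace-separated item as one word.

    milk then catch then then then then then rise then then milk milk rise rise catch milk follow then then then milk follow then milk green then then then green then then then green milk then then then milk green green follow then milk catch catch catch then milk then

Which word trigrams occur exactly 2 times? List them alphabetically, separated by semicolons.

follow then milk; green then then; milk follow then; then milk green; then then green

Trigram counts meeting the condition (exactly 2 times):
  follow then milk: 2
  green then then: 2
  milk follow then: 2
  then milk green: 2
  then then green: 2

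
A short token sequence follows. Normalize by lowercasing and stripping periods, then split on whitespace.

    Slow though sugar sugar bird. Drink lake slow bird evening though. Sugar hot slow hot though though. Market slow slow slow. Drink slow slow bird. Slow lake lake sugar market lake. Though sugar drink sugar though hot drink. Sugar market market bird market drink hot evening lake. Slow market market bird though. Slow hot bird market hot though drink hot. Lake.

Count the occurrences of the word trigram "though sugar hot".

Scanning the 59 overlapping trigram windows for "though sugar hot":
  position 11–13: though sugar hot

1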